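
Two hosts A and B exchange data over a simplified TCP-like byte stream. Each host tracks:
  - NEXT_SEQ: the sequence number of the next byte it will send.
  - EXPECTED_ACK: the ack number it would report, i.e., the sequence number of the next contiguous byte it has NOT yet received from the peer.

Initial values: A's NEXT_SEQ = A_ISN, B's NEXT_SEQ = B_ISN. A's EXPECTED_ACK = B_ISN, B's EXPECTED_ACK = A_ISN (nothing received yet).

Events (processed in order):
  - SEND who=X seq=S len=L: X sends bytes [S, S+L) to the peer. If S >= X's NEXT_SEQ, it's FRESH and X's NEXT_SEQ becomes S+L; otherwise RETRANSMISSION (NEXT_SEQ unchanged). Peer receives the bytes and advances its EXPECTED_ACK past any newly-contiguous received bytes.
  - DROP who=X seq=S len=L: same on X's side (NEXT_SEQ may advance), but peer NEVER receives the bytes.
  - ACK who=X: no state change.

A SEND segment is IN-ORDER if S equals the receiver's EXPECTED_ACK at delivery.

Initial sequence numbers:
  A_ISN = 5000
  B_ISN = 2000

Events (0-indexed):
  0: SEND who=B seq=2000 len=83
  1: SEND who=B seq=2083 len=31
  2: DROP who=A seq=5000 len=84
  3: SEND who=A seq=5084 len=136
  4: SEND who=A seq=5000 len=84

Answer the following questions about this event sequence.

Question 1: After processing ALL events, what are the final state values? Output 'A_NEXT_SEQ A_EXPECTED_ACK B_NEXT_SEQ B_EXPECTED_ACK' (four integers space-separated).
After event 0: A_seq=5000 A_ack=2083 B_seq=2083 B_ack=5000
After event 1: A_seq=5000 A_ack=2114 B_seq=2114 B_ack=5000
After event 2: A_seq=5084 A_ack=2114 B_seq=2114 B_ack=5000
After event 3: A_seq=5220 A_ack=2114 B_seq=2114 B_ack=5000
After event 4: A_seq=5220 A_ack=2114 B_seq=2114 B_ack=5220

Answer: 5220 2114 2114 5220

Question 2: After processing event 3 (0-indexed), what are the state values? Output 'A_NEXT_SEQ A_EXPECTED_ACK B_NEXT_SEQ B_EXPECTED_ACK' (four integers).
After event 0: A_seq=5000 A_ack=2083 B_seq=2083 B_ack=5000
After event 1: A_seq=5000 A_ack=2114 B_seq=2114 B_ack=5000
After event 2: A_seq=5084 A_ack=2114 B_seq=2114 B_ack=5000
After event 3: A_seq=5220 A_ack=2114 B_seq=2114 B_ack=5000

5220 2114 2114 5000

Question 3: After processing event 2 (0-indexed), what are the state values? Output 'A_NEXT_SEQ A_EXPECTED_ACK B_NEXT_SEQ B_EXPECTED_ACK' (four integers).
After event 0: A_seq=5000 A_ack=2083 B_seq=2083 B_ack=5000
After event 1: A_seq=5000 A_ack=2114 B_seq=2114 B_ack=5000
After event 2: A_seq=5084 A_ack=2114 B_seq=2114 B_ack=5000

5084 2114 2114 5000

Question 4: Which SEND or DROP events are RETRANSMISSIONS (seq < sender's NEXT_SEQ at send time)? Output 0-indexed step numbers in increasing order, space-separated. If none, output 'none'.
Step 0: SEND seq=2000 -> fresh
Step 1: SEND seq=2083 -> fresh
Step 2: DROP seq=5000 -> fresh
Step 3: SEND seq=5084 -> fresh
Step 4: SEND seq=5000 -> retransmit

Answer: 4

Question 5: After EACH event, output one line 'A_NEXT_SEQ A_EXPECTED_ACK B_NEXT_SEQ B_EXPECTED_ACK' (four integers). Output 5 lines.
5000 2083 2083 5000
5000 2114 2114 5000
5084 2114 2114 5000
5220 2114 2114 5000
5220 2114 2114 5220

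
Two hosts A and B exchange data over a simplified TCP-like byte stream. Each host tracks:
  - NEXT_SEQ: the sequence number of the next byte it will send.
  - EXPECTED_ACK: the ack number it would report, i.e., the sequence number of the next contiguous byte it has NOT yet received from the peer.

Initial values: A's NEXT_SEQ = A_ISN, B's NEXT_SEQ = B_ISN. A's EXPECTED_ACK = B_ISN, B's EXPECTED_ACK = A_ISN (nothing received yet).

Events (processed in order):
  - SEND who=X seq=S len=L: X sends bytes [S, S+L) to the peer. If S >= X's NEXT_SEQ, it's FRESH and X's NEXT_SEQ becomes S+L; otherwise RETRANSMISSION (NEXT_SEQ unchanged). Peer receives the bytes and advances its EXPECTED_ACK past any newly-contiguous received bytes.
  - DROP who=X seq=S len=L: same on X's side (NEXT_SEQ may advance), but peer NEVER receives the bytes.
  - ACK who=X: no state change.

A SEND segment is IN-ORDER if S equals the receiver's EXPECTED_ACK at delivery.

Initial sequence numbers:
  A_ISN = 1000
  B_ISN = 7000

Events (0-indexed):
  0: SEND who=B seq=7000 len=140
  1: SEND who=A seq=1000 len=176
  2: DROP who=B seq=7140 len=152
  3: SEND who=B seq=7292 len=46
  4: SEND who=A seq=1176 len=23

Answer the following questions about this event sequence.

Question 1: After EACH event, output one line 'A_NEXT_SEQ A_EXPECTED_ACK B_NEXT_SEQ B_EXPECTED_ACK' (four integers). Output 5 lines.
1000 7140 7140 1000
1176 7140 7140 1176
1176 7140 7292 1176
1176 7140 7338 1176
1199 7140 7338 1199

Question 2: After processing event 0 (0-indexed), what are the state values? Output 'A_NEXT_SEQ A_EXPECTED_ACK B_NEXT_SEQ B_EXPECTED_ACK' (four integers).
After event 0: A_seq=1000 A_ack=7140 B_seq=7140 B_ack=1000

1000 7140 7140 1000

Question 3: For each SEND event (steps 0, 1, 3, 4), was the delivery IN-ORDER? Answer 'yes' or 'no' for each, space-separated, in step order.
Step 0: SEND seq=7000 -> in-order
Step 1: SEND seq=1000 -> in-order
Step 3: SEND seq=7292 -> out-of-order
Step 4: SEND seq=1176 -> in-order

Answer: yes yes no yes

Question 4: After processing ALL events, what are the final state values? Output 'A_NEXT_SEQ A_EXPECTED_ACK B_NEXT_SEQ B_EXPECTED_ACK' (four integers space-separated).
After event 0: A_seq=1000 A_ack=7140 B_seq=7140 B_ack=1000
After event 1: A_seq=1176 A_ack=7140 B_seq=7140 B_ack=1176
After event 2: A_seq=1176 A_ack=7140 B_seq=7292 B_ack=1176
After event 3: A_seq=1176 A_ack=7140 B_seq=7338 B_ack=1176
After event 4: A_seq=1199 A_ack=7140 B_seq=7338 B_ack=1199

Answer: 1199 7140 7338 1199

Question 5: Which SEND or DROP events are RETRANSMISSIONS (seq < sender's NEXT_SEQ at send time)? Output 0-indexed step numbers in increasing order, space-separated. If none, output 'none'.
Answer: none

Derivation:
Step 0: SEND seq=7000 -> fresh
Step 1: SEND seq=1000 -> fresh
Step 2: DROP seq=7140 -> fresh
Step 3: SEND seq=7292 -> fresh
Step 4: SEND seq=1176 -> fresh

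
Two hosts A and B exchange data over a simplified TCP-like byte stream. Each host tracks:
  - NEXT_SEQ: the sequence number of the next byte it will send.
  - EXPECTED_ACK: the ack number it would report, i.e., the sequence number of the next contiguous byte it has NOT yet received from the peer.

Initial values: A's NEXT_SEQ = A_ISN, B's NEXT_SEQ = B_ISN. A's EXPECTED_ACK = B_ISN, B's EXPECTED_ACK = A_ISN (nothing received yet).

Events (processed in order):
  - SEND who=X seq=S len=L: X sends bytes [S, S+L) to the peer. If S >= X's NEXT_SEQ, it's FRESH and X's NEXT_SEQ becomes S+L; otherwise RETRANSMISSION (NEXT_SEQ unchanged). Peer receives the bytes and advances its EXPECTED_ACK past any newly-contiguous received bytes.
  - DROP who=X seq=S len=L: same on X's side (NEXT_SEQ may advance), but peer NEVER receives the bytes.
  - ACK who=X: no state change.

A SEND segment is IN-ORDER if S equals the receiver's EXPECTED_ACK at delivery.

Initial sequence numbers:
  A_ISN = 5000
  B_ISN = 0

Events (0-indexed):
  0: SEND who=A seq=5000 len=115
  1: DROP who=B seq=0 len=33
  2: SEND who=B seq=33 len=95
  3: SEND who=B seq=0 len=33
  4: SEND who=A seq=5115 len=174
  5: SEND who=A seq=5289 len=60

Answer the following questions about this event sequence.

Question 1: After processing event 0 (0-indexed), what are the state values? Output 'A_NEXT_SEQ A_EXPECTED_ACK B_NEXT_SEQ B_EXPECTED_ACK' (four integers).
After event 0: A_seq=5115 A_ack=0 B_seq=0 B_ack=5115

5115 0 0 5115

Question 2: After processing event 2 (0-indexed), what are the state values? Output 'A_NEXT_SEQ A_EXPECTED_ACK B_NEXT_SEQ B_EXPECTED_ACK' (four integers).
After event 0: A_seq=5115 A_ack=0 B_seq=0 B_ack=5115
After event 1: A_seq=5115 A_ack=0 B_seq=33 B_ack=5115
After event 2: A_seq=5115 A_ack=0 B_seq=128 B_ack=5115

5115 0 128 5115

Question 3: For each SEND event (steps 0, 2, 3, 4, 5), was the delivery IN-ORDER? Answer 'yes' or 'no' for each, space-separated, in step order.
Answer: yes no yes yes yes

Derivation:
Step 0: SEND seq=5000 -> in-order
Step 2: SEND seq=33 -> out-of-order
Step 3: SEND seq=0 -> in-order
Step 4: SEND seq=5115 -> in-order
Step 5: SEND seq=5289 -> in-order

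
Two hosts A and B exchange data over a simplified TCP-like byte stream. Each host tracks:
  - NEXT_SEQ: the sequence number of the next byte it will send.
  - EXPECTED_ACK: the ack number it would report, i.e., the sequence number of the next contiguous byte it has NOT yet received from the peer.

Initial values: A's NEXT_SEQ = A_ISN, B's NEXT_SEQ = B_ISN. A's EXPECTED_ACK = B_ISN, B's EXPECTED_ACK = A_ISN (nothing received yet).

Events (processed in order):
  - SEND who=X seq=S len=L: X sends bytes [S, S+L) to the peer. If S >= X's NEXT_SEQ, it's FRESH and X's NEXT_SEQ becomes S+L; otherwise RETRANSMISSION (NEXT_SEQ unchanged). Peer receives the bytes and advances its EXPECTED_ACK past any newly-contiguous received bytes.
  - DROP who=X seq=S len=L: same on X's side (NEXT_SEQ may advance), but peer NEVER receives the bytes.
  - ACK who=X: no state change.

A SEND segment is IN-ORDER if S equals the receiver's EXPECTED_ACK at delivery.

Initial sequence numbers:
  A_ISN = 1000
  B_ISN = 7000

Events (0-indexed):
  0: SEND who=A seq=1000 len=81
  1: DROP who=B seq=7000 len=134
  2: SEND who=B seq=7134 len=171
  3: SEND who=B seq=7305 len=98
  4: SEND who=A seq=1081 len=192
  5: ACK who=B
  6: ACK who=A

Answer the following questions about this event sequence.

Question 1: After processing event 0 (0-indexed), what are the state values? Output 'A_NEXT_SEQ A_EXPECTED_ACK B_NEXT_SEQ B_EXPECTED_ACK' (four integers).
After event 0: A_seq=1081 A_ack=7000 B_seq=7000 B_ack=1081

1081 7000 7000 1081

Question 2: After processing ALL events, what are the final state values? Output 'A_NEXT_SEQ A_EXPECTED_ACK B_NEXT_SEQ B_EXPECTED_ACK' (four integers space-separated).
After event 0: A_seq=1081 A_ack=7000 B_seq=7000 B_ack=1081
After event 1: A_seq=1081 A_ack=7000 B_seq=7134 B_ack=1081
After event 2: A_seq=1081 A_ack=7000 B_seq=7305 B_ack=1081
After event 3: A_seq=1081 A_ack=7000 B_seq=7403 B_ack=1081
After event 4: A_seq=1273 A_ack=7000 B_seq=7403 B_ack=1273
After event 5: A_seq=1273 A_ack=7000 B_seq=7403 B_ack=1273
After event 6: A_seq=1273 A_ack=7000 B_seq=7403 B_ack=1273

Answer: 1273 7000 7403 1273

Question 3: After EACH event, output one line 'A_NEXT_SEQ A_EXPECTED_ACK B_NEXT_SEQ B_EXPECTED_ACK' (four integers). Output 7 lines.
1081 7000 7000 1081
1081 7000 7134 1081
1081 7000 7305 1081
1081 7000 7403 1081
1273 7000 7403 1273
1273 7000 7403 1273
1273 7000 7403 1273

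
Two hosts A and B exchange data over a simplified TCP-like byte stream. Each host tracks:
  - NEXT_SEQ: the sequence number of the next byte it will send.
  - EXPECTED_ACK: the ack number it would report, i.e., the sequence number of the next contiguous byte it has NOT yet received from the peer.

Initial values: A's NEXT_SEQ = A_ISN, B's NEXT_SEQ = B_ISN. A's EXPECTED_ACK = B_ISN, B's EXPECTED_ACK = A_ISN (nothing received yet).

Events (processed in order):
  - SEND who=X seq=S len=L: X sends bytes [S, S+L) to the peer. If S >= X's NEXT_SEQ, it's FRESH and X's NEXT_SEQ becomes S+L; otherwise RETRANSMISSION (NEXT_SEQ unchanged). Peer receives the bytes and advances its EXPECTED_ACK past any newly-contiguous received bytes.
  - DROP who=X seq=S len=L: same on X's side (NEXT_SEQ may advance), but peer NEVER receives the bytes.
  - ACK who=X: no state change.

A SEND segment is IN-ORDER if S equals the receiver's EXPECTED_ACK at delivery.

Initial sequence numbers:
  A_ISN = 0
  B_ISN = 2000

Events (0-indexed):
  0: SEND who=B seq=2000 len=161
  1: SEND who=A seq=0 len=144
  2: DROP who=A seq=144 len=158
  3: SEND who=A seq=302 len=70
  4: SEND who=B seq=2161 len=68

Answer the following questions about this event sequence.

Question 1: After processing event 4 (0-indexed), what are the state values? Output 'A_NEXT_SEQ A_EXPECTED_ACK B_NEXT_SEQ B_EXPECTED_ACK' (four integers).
After event 0: A_seq=0 A_ack=2161 B_seq=2161 B_ack=0
After event 1: A_seq=144 A_ack=2161 B_seq=2161 B_ack=144
After event 2: A_seq=302 A_ack=2161 B_seq=2161 B_ack=144
After event 3: A_seq=372 A_ack=2161 B_seq=2161 B_ack=144
After event 4: A_seq=372 A_ack=2229 B_seq=2229 B_ack=144

372 2229 2229 144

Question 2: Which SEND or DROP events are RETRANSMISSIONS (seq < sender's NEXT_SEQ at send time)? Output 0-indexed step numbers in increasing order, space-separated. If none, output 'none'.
Step 0: SEND seq=2000 -> fresh
Step 1: SEND seq=0 -> fresh
Step 2: DROP seq=144 -> fresh
Step 3: SEND seq=302 -> fresh
Step 4: SEND seq=2161 -> fresh

Answer: none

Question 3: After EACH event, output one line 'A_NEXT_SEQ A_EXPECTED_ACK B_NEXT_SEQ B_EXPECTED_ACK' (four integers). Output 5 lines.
0 2161 2161 0
144 2161 2161 144
302 2161 2161 144
372 2161 2161 144
372 2229 2229 144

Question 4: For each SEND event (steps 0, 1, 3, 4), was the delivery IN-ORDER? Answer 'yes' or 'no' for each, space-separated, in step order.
Answer: yes yes no yes

Derivation:
Step 0: SEND seq=2000 -> in-order
Step 1: SEND seq=0 -> in-order
Step 3: SEND seq=302 -> out-of-order
Step 4: SEND seq=2161 -> in-order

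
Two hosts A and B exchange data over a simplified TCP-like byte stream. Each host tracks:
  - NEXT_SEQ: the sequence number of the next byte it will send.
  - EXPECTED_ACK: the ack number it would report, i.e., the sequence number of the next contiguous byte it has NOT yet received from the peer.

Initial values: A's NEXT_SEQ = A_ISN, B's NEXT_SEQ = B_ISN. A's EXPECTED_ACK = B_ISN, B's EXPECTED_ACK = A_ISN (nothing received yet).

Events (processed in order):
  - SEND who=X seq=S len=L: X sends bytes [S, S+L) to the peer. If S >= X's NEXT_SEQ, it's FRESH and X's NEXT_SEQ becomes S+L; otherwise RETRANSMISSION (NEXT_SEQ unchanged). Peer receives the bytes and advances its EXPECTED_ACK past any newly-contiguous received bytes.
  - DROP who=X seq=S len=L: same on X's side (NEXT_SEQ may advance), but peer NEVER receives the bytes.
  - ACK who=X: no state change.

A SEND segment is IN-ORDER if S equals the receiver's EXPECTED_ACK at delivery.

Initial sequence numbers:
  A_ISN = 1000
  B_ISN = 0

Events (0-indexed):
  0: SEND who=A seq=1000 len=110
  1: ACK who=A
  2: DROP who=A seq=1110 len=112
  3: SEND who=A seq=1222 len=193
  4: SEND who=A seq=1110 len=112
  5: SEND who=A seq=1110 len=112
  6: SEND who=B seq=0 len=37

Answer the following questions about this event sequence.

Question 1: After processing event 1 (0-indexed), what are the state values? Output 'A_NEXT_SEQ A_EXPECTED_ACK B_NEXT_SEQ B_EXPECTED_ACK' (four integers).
After event 0: A_seq=1110 A_ack=0 B_seq=0 B_ack=1110
After event 1: A_seq=1110 A_ack=0 B_seq=0 B_ack=1110

1110 0 0 1110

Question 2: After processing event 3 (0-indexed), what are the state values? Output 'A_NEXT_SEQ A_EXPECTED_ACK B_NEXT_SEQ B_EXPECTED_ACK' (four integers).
After event 0: A_seq=1110 A_ack=0 B_seq=0 B_ack=1110
After event 1: A_seq=1110 A_ack=0 B_seq=0 B_ack=1110
After event 2: A_seq=1222 A_ack=0 B_seq=0 B_ack=1110
After event 3: A_seq=1415 A_ack=0 B_seq=0 B_ack=1110

1415 0 0 1110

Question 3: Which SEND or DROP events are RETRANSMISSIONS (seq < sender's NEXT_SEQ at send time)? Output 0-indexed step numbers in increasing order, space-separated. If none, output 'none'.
Answer: 4 5

Derivation:
Step 0: SEND seq=1000 -> fresh
Step 2: DROP seq=1110 -> fresh
Step 3: SEND seq=1222 -> fresh
Step 4: SEND seq=1110 -> retransmit
Step 5: SEND seq=1110 -> retransmit
Step 6: SEND seq=0 -> fresh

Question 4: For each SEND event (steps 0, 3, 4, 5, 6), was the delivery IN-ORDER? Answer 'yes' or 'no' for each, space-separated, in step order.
Answer: yes no yes no yes

Derivation:
Step 0: SEND seq=1000 -> in-order
Step 3: SEND seq=1222 -> out-of-order
Step 4: SEND seq=1110 -> in-order
Step 5: SEND seq=1110 -> out-of-order
Step 6: SEND seq=0 -> in-order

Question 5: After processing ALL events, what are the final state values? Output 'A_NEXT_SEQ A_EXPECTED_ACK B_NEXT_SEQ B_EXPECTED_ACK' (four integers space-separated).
Answer: 1415 37 37 1415

Derivation:
After event 0: A_seq=1110 A_ack=0 B_seq=0 B_ack=1110
After event 1: A_seq=1110 A_ack=0 B_seq=0 B_ack=1110
After event 2: A_seq=1222 A_ack=0 B_seq=0 B_ack=1110
After event 3: A_seq=1415 A_ack=0 B_seq=0 B_ack=1110
After event 4: A_seq=1415 A_ack=0 B_seq=0 B_ack=1415
After event 5: A_seq=1415 A_ack=0 B_seq=0 B_ack=1415
After event 6: A_seq=1415 A_ack=37 B_seq=37 B_ack=1415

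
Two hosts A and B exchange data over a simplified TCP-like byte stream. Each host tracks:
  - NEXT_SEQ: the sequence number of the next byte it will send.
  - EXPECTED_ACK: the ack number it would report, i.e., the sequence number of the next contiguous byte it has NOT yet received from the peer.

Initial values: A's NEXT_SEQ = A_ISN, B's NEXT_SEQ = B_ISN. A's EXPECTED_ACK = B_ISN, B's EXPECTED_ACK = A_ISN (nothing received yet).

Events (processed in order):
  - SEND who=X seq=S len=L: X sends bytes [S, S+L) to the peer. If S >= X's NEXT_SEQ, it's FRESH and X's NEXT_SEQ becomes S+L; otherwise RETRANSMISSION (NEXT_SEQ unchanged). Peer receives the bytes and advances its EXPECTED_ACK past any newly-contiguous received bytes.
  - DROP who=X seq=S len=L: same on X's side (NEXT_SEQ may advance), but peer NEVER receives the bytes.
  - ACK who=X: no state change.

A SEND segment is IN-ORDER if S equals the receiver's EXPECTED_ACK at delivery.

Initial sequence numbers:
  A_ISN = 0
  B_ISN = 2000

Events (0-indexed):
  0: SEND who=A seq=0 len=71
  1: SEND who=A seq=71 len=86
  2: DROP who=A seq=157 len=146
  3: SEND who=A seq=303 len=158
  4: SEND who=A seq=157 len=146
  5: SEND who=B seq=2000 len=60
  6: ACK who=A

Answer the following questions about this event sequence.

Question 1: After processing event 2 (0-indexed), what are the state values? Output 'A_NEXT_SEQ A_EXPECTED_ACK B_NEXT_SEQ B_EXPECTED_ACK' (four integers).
After event 0: A_seq=71 A_ack=2000 B_seq=2000 B_ack=71
After event 1: A_seq=157 A_ack=2000 B_seq=2000 B_ack=157
After event 2: A_seq=303 A_ack=2000 B_seq=2000 B_ack=157

303 2000 2000 157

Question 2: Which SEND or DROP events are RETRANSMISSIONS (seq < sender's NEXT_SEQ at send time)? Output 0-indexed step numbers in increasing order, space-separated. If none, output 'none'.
Answer: 4

Derivation:
Step 0: SEND seq=0 -> fresh
Step 1: SEND seq=71 -> fresh
Step 2: DROP seq=157 -> fresh
Step 3: SEND seq=303 -> fresh
Step 4: SEND seq=157 -> retransmit
Step 5: SEND seq=2000 -> fresh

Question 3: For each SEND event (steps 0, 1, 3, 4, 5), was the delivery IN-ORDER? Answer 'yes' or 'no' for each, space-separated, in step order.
Answer: yes yes no yes yes

Derivation:
Step 0: SEND seq=0 -> in-order
Step 1: SEND seq=71 -> in-order
Step 3: SEND seq=303 -> out-of-order
Step 4: SEND seq=157 -> in-order
Step 5: SEND seq=2000 -> in-order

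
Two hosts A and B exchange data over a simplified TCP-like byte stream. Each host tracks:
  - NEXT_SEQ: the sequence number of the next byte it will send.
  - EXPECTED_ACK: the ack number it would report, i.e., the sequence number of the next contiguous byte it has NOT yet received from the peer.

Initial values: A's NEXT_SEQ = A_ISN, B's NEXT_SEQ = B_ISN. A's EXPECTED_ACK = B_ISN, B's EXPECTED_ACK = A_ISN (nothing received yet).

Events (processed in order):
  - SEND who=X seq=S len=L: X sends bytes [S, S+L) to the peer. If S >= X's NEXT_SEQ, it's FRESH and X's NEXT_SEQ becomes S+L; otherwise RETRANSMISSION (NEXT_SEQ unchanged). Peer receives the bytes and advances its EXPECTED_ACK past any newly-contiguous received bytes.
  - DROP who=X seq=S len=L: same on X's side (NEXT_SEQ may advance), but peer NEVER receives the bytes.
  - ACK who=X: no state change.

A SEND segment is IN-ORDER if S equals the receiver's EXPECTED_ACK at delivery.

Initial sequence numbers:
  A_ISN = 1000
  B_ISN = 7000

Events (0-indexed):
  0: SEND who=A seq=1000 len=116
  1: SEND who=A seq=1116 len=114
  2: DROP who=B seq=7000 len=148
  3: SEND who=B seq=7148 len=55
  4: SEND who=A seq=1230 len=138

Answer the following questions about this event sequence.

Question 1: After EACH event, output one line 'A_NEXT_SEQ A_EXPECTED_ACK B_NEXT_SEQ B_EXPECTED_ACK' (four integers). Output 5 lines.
1116 7000 7000 1116
1230 7000 7000 1230
1230 7000 7148 1230
1230 7000 7203 1230
1368 7000 7203 1368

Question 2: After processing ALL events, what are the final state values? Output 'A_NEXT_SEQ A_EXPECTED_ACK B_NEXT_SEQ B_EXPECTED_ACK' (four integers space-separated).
Answer: 1368 7000 7203 1368

Derivation:
After event 0: A_seq=1116 A_ack=7000 B_seq=7000 B_ack=1116
After event 1: A_seq=1230 A_ack=7000 B_seq=7000 B_ack=1230
After event 2: A_seq=1230 A_ack=7000 B_seq=7148 B_ack=1230
After event 3: A_seq=1230 A_ack=7000 B_seq=7203 B_ack=1230
After event 4: A_seq=1368 A_ack=7000 B_seq=7203 B_ack=1368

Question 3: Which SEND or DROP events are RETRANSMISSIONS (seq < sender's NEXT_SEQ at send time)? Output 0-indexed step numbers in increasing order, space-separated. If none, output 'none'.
Answer: none

Derivation:
Step 0: SEND seq=1000 -> fresh
Step 1: SEND seq=1116 -> fresh
Step 2: DROP seq=7000 -> fresh
Step 3: SEND seq=7148 -> fresh
Step 4: SEND seq=1230 -> fresh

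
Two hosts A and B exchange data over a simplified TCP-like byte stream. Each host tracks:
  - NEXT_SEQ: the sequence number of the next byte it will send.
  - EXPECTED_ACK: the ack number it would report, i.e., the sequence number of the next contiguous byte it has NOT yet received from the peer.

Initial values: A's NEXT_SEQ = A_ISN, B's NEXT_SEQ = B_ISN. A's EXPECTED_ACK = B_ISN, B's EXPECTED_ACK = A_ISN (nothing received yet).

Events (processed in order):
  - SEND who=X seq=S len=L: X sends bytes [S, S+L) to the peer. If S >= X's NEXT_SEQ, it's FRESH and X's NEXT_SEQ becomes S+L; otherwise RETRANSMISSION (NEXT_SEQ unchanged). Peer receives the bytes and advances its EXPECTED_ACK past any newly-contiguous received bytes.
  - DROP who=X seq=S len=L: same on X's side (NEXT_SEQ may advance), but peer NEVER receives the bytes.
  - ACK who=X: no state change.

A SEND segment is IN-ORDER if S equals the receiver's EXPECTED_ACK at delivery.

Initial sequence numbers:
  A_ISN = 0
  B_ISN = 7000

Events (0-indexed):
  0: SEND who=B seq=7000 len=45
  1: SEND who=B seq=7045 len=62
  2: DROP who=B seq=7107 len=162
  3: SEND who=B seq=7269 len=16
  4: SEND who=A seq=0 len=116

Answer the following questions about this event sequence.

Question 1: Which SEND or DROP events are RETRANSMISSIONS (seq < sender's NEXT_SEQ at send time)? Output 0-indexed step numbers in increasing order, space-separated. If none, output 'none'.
Answer: none

Derivation:
Step 0: SEND seq=7000 -> fresh
Step 1: SEND seq=7045 -> fresh
Step 2: DROP seq=7107 -> fresh
Step 3: SEND seq=7269 -> fresh
Step 4: SEND seq=0 -> fresh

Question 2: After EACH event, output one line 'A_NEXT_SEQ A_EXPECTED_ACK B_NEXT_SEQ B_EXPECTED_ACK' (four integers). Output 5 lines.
0 7045 7045 0
0 7107 7107 0
0 7107 7269 0
0 7107 7285 0
116 7107 7285 116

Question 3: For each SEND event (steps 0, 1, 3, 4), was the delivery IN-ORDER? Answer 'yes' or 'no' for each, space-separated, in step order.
Step 0: SEND seq=7000 -> in-order
Step 1: SEND seq=7045 -> in-order
Step 3: SEND seq=7269 -> out-of-order
Step 4: SEND seq=0 -> in-order

Answer: yes yes no yes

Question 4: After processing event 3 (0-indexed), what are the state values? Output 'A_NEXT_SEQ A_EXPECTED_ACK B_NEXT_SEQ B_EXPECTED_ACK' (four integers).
After event 0: A_seq=0 A_ack=7045 B_seq=7045 B_ack=0
After event 1: A_seq=0 A_ack=7107 B_seq=7107 B_ack=0
After event 2: A_seq=0 A_ack=7107 B_seq=7269 B_ack=0
After event 3: A_seq=0 A_ack=7107 B_seq=7285 B_ack=0

0 7107 7285 0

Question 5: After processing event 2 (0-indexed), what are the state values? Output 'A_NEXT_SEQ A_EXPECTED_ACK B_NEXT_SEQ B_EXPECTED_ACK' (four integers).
After event 0: A_seq=0 A_ack=7045 B_seq=7045 B_ack=0
After event 1: A_seq=0 A_ack=7107 B_seq=7107 B_ack=0
After event 2: A_seq=0 A_ack=7107 B_seq=7269 B_ack=0

0 7107 7269 0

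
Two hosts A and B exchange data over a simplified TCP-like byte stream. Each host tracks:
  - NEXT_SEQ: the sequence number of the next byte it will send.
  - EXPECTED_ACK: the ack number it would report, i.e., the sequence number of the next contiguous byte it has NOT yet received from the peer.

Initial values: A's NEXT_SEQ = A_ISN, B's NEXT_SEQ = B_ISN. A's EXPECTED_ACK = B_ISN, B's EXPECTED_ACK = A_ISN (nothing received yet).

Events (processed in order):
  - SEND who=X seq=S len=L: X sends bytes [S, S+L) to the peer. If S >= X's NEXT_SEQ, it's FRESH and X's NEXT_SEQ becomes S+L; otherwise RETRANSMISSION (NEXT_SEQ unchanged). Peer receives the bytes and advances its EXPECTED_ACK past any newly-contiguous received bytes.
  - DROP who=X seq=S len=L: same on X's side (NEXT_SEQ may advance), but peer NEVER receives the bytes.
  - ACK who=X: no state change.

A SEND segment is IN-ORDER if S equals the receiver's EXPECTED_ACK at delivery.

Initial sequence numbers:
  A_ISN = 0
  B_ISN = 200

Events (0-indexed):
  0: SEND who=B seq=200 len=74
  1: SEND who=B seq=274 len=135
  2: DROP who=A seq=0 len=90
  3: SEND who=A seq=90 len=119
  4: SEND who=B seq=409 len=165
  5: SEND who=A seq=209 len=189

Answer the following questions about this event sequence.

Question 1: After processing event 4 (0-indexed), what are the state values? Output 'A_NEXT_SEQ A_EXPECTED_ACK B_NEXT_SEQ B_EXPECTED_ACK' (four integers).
After event 0: A_seq=0 A_ack=274 B_seq=274 B_ack=0
After event 1: A_seq=0 A_ack=409 B_seq=409 B_ack=0
After event 2: A_seq=90 A_ack=409 B_seq=409 B_ack=0
After event 3: A_seq=209 A_ack=409 B_seq=409 B_ack=0
After event 4: A_seq=209 A_ack=574 B_seq=574 B_ack=0

209 574 574 0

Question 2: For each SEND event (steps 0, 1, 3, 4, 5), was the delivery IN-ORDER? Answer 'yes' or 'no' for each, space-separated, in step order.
Step 0: SEND seq=200 -> in-order
Step 1: SEND seq=274 -> in-order
Step 3: SEND seq=90 -> out-of-order
Step 4: SEND seq=409 -> in-order
Step 5: SEND seq=209 -> out-of-order

Answer: yes yes no yes no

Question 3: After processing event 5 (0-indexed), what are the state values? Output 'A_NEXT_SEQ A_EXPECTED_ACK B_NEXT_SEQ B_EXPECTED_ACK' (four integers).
After event 0: A_seq=0 A_ack=274 B_seq=274 B_ack=0
After event 1: A_seq=0 A_ack=409 B_seq=409 B_ack=0
After event 2: A_seq=90 A_ack=409 B_seq=409 B_ack=0
After event 3: A_seq=209 A_ack=409 B_seq=409 B_ack=0
After event 4: A_seq=209 A_ack=574 B_seq=574 B_ack=0
After event 5: A_seq=398 A_ack=574 B_seq=574 B_ack=0

398 574 574 0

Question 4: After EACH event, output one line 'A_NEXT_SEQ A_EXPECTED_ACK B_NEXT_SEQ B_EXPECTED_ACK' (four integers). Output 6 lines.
0 274 274 0
0 409 409 0
90 409 409 0
209 409 409 0
209 574 574 0
398 574 574 0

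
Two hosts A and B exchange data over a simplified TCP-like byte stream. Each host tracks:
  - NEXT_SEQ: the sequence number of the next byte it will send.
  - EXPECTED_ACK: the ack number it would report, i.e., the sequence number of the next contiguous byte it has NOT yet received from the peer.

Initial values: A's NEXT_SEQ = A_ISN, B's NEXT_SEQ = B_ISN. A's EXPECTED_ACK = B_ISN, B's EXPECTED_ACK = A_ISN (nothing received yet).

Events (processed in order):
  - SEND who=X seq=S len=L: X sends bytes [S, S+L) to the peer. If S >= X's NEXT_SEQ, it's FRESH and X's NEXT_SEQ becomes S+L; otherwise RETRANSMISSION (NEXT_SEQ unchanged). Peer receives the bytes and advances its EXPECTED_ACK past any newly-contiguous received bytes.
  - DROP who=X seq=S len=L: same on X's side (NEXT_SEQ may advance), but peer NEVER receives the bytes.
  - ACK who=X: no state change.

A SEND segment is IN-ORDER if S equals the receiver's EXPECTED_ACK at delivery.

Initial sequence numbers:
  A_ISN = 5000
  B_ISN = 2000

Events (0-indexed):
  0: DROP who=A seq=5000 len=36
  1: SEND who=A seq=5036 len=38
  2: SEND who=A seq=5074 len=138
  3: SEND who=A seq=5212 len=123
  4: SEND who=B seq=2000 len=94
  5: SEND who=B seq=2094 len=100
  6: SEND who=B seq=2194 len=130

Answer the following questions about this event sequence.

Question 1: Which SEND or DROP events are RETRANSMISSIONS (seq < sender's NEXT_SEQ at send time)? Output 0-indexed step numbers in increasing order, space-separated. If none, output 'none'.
Step 0: DROP seq=5000 -> fresh
Step 1: SEND seq=5036 -> fresh
Step 2: SEND seq=5074 -> fresh
Step 3: SEND seq=5212 -> fresh
Step 4: SEND seq=2000 -> fresh
Step 5: SEND seq=2094 -> fresh
Step 6: SEND seq=2194 -> fresh

Answer: none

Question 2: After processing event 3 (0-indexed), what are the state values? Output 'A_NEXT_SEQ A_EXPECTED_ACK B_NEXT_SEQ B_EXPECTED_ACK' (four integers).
After event 0: A_seq=5036 A_ack=2000 B_seq=2000 B_ack=5000
After event 1: A_seq=5074 A_ack=2000 B_seq=2000 B_ack=5000
After event 2: A_seq=5212 A_ack=2000 B_seq=2000 B_ack=5000
After event 3: A_seq=5335 A_ack=2000 B_seq=2000 B_ack=5000

5335 2000 2000 5000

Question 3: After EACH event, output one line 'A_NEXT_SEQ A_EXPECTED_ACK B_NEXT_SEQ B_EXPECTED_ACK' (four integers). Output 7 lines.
5036 2000 2000 5000
5074 2000 2000 5000
5212 2000 2000 5000
5335 2000 2000 5000
5335 2094 2094 5000
5335 2194 2194 5000
5335 2324 2324 5000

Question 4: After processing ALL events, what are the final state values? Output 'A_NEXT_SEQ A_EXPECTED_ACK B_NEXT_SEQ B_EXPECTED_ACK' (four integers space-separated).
After event 0: A_seq=5036 A_ack=2000 B_seq=2000 B_ack=5000
After event 1: A_seq=5074 A_ack=2000 B_seq=2000 B_ack=5000
After event 2: A_seq=5212 A_ack=2000 B_seq=2000 B_ack=5000
After event 3: A_seq=5335 A_ack=2000 B_seq=2000 B_ack=5000
After event 4: A_seq=5335 A_ack=2094 B_seq=2094 B_ack=5000
After event 5: A_seq=5335 A_ack=2194 B_seq=2194 B_ack=5000
After event 6: A_seq=5335 A_ack=2324 B_seq=2324 B_ack=5000

Answer: 5335 2324 2324 5000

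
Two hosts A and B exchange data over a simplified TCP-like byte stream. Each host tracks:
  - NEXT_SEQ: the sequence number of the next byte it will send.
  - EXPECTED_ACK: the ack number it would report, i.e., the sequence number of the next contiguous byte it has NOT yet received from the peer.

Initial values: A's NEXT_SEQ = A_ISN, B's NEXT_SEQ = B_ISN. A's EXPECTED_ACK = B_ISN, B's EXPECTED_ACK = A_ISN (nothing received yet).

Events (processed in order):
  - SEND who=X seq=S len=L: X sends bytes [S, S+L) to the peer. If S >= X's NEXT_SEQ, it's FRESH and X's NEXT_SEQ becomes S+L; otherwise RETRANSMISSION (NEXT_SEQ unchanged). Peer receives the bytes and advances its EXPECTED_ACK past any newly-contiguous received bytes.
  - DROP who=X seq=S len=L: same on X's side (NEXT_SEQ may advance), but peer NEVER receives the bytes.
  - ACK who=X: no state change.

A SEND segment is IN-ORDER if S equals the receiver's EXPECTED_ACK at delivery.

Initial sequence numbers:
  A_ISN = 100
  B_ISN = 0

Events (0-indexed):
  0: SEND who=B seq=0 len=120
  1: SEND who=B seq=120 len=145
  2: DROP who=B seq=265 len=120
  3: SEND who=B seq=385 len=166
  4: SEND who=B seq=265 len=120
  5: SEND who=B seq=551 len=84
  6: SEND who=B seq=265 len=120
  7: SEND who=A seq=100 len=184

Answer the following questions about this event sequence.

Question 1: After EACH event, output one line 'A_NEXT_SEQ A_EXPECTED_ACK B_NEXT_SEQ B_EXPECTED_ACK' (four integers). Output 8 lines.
100 120 120 100
100 265 265 100
100 265 385 100
100 265 551 100
100 551 551 100
100 635 635 100
100 635 635 100
284 635 635 284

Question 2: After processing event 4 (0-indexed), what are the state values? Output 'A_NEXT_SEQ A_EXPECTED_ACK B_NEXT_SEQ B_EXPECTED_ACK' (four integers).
After event 0: A_seq=100 A_ack=120 B_seq=120 B_ack=100
After event 1: A_seq=100 A_ack=265 B_seq=265 B_ack=100
After event 2: A_seq=100 A_ack=265 B_seq=385 B_ack=100
After event 3: A_seq=100 A_ack=265 B_seq=551 B_ack=100
After event 4: A_seq=100 A_ack=551 B_seq=551 B_ack=100

100 551 551 100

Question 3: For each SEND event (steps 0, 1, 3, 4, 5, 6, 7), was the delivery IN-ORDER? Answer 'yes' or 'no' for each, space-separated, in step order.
Answer: yes yes no yes yes no yes

Derivation:
Step 0: SEND seq=0 -> in-order
Step 1: SEND seq=120 -> in-order
Step 3: SEND seq=385 -> out-of-order
Step 4: SEND seq=265 -> in-order
Step 5: SEND seq=551 -> in-order
Step 6: SEND seq=265 -> out-of-order
Step 7: SEND seq=100 -> in-order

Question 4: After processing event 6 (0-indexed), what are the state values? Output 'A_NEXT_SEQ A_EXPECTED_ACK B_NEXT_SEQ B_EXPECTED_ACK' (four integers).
After event 0: A_seq=100 A_ack=120 B_seq=120 B_ack=100
After event 1: A_seq=100 A_ack=265 B_seq=265 B_ack=100
After event 2: A_seq=100 A_ack=265 B_seq=385 B_ack=100
After event 3: A_seq=100 A_ack=265 B_seq=551 B_ack=100
After event 4: A_seq=100 A_ack=551 B_seq=551 B_ack=100
After event 5: A_seq=100 A_ack=635 B_seq=635 B_ack=100
After event 6: A_seq=100 A_ack=635 B_seq=635 B_ack=100

100 635 635 100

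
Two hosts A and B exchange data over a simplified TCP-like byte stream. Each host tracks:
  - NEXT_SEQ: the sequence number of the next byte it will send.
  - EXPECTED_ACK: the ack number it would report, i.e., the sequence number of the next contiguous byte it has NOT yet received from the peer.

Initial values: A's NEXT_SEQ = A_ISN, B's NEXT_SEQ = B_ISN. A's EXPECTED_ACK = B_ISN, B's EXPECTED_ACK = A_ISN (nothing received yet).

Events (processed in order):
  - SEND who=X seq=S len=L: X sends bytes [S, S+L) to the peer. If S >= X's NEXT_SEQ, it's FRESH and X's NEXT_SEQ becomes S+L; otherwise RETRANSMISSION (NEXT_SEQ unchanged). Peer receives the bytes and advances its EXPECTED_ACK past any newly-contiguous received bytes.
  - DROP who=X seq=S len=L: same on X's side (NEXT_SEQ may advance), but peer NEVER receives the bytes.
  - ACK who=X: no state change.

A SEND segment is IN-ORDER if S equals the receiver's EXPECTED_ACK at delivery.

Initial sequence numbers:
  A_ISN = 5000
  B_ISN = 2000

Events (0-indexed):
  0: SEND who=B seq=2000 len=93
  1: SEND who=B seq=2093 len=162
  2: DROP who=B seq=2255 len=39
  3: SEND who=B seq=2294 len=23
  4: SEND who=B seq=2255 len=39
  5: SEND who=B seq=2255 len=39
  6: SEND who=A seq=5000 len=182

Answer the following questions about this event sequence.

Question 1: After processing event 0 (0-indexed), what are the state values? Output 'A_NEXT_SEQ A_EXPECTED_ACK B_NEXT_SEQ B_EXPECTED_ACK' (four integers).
After event 0: A_seq=5000 A_ack=2093 B_seq=2093 B_ack=5000

5000 2093 2093 5000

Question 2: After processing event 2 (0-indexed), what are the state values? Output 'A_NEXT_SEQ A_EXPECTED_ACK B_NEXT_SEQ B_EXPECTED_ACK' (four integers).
After event 0: A_seq=5000 A_ack=2093 B_seq=2093 B_ack=5000
After event 1: A_seq=5000 A_ack=2255 B_seq=2255 B_ack=5000
After event 2: A_seq=5000 A_ack=2255 B_seq=2294 B_ack=5000

5000 2255 2294 5000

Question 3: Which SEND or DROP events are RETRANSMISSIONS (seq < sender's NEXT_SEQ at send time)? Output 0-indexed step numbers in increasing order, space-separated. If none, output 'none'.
Step 0: SEND seq=2000 -> fresh
Step 1: SEND seq=2093 -> fresh
Step 2: DROP seq=2255 -> fresh
Step 3: SEND seq=2294 -> fresh
Step 4: SEND seq=2255 -> retransmit
Step 5: SEND seq=2255 -> retransmit
Step 6: SEND seq=5000 -> fresh

Answer: 4 5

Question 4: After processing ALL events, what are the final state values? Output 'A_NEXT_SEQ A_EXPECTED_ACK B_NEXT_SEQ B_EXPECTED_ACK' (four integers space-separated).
Answer: 5182 2317 2317 5182

Derivation:
After event 0: A_seq=5000 A_ack=2093 B_seq=2093 B_ack=5000
After event 1: A_seq=5000 A_ack=2255 B_seq=2255 B_ack=5000
After event 2: A_seq=5000 A_ack=2255 B_seq=2294 B_ack=5000
After event 3: A_seq=5000 A_ack=2255 B_seq=2317 B_ack=5000
After event 4: A_seq=5000 A_ack=2317 B_seq=2317 B_ack=5000
After event 5: A_seq=5000 A_ack=2317 B_seq=2317 B_ack=5000
After event 6: A_seq=5182 A_ack=2317 B_seq=2317 B_ack=5182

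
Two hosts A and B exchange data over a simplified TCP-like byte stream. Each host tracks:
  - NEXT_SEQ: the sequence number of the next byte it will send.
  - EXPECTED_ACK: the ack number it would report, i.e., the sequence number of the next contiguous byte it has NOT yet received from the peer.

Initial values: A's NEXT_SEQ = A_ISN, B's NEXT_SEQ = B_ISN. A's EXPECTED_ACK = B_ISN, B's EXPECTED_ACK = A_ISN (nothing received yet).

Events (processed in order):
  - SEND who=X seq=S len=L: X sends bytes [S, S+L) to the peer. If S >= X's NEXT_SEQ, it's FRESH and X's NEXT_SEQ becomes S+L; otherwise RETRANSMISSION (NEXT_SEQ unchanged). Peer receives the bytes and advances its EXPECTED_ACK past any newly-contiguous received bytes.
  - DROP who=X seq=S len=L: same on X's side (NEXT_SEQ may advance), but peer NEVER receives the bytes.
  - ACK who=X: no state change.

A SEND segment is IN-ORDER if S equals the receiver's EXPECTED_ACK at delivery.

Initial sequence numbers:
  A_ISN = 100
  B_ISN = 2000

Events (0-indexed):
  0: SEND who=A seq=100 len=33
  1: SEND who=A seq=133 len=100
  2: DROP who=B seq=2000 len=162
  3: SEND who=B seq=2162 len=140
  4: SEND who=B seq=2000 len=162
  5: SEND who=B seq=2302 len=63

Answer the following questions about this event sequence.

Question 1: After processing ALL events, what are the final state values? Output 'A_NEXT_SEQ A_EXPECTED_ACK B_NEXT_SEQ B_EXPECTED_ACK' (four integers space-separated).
After event 0: A_seq=133 A_ack=2000 B_seq=2000 B_ack=133
After event 1: A_seq=233 A_ack=2000 B_seq=2000 B_ack=233
After event 2: A_seq=233 A_ack=2000 B_seq=2162 B_ack=233
After event 3: A_seq=233 A_ack=2000 B_seq=2302 B_ack=233
After event 4: A_seq=233 A_ack=2302 B_seq=2302 B_ack=233
After event 5: A_seq=233 A_ack=2365 B_seq=2365 B_ack=233

Answer: 233 2365 2365 233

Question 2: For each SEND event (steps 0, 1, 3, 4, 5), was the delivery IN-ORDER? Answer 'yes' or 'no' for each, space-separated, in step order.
Step 0: SEND seq=100 -> in-order
Step 1: SEND seq=133 -> in-order
Step 3: SEND seq=2162 -> out-of-order
Step 4: SEND seq=2000 -> in-order
Step 5: SEND seq=2302 -> in-order

Answer: yes yes no yes yes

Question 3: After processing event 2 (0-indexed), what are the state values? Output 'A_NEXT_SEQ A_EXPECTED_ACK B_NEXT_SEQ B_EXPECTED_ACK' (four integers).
After event 0: A_seq=133 A_ack=2000 B_seq=2000 B_ack=133
After event 1: A_seq=233 A_ack=2000 B_seq=2000 B_ack=233
After event 2: A_seq=233 A_ack=2000 B_seq=2162 B_ack=233

233 2000 2162 233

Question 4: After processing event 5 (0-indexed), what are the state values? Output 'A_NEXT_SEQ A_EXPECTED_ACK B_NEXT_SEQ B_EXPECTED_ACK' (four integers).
After event 0: A_seq=133 A_ack=2000 B_seq=2000 B_ack=133
After event 1: A_seq=233 A_ack=2000 B_seq=2000 B_ack=233
After event 2: A_seq=233 A_ack=2000 B_seq=2162 B_ack=233
After event 3: A_seq=233 A_ack=2000 B_seq=2302 B_ack=233
After event 4: A_seq=233 A_ack=2302 B_seq=2302 B_ack=233
After event 5: A_seq=233 A_ack=2365 B_seq=2365 B_ack=233

233 2365 2365 233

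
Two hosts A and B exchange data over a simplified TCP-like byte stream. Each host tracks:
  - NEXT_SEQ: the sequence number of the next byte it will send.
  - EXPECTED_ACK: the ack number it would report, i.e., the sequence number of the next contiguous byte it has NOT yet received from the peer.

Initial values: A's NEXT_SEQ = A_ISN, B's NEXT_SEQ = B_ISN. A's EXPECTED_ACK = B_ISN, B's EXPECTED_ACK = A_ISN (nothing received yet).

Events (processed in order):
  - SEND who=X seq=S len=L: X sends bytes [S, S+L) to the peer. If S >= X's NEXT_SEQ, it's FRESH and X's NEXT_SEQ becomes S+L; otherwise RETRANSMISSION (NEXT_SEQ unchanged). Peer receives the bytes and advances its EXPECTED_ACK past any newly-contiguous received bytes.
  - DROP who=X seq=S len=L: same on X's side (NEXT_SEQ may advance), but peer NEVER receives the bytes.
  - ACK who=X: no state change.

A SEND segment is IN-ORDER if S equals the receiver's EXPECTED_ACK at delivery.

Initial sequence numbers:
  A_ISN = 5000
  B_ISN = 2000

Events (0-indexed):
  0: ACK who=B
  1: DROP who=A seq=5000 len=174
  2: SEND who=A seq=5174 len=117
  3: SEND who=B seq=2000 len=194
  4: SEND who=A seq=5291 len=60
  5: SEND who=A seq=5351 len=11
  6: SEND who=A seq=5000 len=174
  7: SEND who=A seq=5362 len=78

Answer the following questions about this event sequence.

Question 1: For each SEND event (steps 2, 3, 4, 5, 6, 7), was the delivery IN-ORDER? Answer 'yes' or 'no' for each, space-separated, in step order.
Answer: no yes no no yes yes

Derivation:
Step 2: SEND seq=5174 -> out-of-order
Step 3: SEND seq=2000 -> in-order
Step 4: SEND seq=5291 -> out-of-order
Step 5: SEND seq=5351 -> out-of-order
Step 6: SEND seq=5000 -> in-order
Step 7: SEND seq=5362 -> in-order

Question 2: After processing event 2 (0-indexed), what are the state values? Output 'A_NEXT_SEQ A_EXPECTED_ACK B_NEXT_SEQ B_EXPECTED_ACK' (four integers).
After event 0: A_seq=5000 A_ack=2000 B_seq=2000 B_ack=5000
After event 1: A_seq=5174 A_ack=2000 B_seq=2000 B_ack=5000
After event 2: A_seq=5291 A_ack=2000 B_seq=2000 B_ack=5000

5291 2000 2000 5000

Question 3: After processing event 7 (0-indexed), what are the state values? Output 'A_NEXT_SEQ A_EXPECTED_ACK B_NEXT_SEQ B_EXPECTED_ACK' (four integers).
After event 0: A_seq=5000 A_ack=2000 B_seq=2000 B_ack=5000
After event 1: A_seq=5174 A_ack=2000 B_seq=2000 B_ack=5000
After event 2: A_seq=5291 A_ack=2000 B_seq=2000 B_ack=5000
After event 3: A_seq=5291 A_ack=2194 B_seq=2194 B_ack=5000
After event 4: A_seq=5351 A_ack=2194 B_seq=2194 B_ack=5000
After event 5: A_seq=5362 A_ack=2194 B_seq=2194 B_ack=5000
After event 6: A_seq=5362 A_ack=2194 B_seq=2194 B_ack=5362
After event 7: A_seq=5440 A_ack=2194 B_seq=2194 B_ack=5440

5440 2194 2194 5440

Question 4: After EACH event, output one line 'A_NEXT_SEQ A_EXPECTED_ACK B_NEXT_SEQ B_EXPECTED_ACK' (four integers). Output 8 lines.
5000 2000 2000 5000
5174 2000 2000 5000
5291 2000 2000 5000
5291 2194 2194 5000
5351 2194 2194 5000
5362 2194 2194 5000
5362 2194 2194 5362
5440 2194 2194 5440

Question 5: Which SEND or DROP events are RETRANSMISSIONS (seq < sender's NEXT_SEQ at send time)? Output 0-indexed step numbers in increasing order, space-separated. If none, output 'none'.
Answer: 6

Derivation:
Step 1: DROP seq=5000 -> fresh
Step 2: SEND seq=5174 -> fresh
Step 3: SEND seq=2000 -> fresh
Step 4: SEND seq=5291 -> fresh
Step 5: SEND seq=5351 -> fresh
Step 6: SEND seq=5000 -> retransmit
Step 7: SEND seq=5362 -> fresh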